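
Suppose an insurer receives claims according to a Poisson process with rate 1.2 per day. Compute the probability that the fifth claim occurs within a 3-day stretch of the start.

Over the interval, μ = 1.2 × 3 = 3.6 (a 3-day stretch = 3 days).
The fifth arrival falls in the interval iff at least 5 events occur there: P(S_5 ≤ t) = P(N ≥ 5) = 1 − P(N ≤ 4) ≈ 0.2936.

0.2936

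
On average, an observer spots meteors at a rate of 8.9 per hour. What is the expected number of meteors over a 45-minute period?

6.675

E[N] = λt = 8.9 × 0.75 = 6.675 (a 45-minute period = 0.75 hours).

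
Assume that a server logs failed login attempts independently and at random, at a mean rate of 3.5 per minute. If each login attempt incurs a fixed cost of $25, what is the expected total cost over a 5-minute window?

$437.5

E[N] = 3.5 × 5 = 17.5 (a 5-minute window = 5 minutes); E[cost] = 17.5 × $25 = $437.5.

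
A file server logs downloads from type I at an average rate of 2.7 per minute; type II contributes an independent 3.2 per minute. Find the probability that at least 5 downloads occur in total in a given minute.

Independent Poisson processes superpose: combined rate λ = 2.7 + 3.2 = 5.9 per minute.
So μ = 5.9.
P(N ≥ 5) = 1 − P(N ≤ 4) ≈ 0.7013.

0.7013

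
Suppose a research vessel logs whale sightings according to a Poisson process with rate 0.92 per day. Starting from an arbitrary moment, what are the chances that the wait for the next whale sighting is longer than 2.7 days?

0.0834

The wait for the next event is exponential with rate λ = 0.92 per day.
P(T > 2.7) = e^(−λt) = e^(−0.92 × 2.7) = e^(−2.484) ≈ 0.0834.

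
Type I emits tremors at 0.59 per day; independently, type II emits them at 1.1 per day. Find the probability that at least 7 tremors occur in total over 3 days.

0.2481

Independent Poisson processes superpose: combined rate λ = 0.59 + 1.1 = 1.69 per day.
Over the interval, μ = 1.69 × 3 = 5.07 (3 days).
P(N ≥ 7) = 1 − P(N ≤ 6) ≈ 0.2481.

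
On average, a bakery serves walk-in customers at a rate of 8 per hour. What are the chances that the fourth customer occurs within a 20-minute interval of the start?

0.2786

Over the interval, μ = 8 × 1/3 ≈ 2.66667 (a 20-minute interval = 1/3 hours).
The fourth arrival falls in the interval iff at least 4 events occur there: P(S_4 ≤ t) = P(N ≥ 4) = 1 − P(N ≤ 3) ≈ 0.2786.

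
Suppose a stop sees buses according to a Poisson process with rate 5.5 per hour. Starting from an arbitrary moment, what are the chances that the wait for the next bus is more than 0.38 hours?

0.1237

The wait for the next event is exponential with rate λ = 5.5 per hour.
P(T > 0.38) = e^(−λt) = e^(−5.5 × 0.38) = e^(−2.09) ≈ 0.1237.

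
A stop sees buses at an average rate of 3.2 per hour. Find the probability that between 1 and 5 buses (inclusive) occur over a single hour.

With mean μ = 3.2 per hour,
P(1 ≤ N ≤ 5) = Σ_{j=1}^{5} e^(−3.2) · 3.2^j/j! ≈ 0.8538.

0.8538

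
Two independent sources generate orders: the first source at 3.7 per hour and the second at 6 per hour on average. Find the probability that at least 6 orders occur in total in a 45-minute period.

0.7330

Independent Poisson processes superpose: combined rate λ = 3.7 + 6 = 9.7 per hour.
Over the interval, μ = 9.7 × 0.75 = 7.275 (a 45-minute period = 0.75 hours).
P(N ≥ 6) = 1 − P(N ≤ 5) ≈ 0.7330.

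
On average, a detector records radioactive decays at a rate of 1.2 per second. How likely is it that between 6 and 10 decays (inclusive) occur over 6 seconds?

Over the interval, μ = 1.2 × 6 = 7.2 (6 seconds).
P(6 ≤ N ≤ 10) = Σ_{j=6}^{10} e^(−7.2) · 7.2^j/j! ≈ 0.6108.

0.6108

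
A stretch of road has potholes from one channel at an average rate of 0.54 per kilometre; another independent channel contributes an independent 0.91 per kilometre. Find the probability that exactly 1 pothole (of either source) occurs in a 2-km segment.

0.1596

Independent Poisson processes superpose: combined rate λ = 0.54 + 0.91 = 1.45 per kilometre.
Over the interval, μ = 1.45 × 2 = 2.9 (a 2-km segment = 2 kilometres).
P(N = 1) = e^(−2.9) · 2.9^1/1! ≈ 0.1596.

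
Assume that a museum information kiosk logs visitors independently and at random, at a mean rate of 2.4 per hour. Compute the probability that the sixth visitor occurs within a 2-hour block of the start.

0.3490

Over the interval, μ = 2.4 × 2 = 4.8 (a 2-hour block = 2 hours).
The sixth arrival falls in the interval iff at least 6 events occur there: P(S_6 ≤ t) = P(N ≥ 6) = 1 − P(N ≤ 5) ≈ 0.3490.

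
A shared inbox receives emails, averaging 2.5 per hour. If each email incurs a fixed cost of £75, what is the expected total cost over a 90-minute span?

E[N] = 2.5 × 1.5 = 3.75 (a 90-minute span = 1.5 hours); E[cost] = 3.75 × £75 = £281.25.

£281.25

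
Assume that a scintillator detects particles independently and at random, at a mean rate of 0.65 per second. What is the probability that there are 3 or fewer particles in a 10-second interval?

Over the interval, μ = 0.65 × 10 = 6.5 (a 10-second interval = 10 seconds).
P(N ≤ 3) = Σ_{j=0}^{3} e^(−μ) μ^j/j! ≈ 0.1118.

0.1118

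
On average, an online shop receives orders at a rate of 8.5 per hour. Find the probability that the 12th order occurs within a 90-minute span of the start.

0.6210

Over the interval, μ = 8.5 × 1.5 = 12.75 (a 90-minute span = 1.5 hours).
The 12th arrival falls in the interval iff at least 12 events occur there: P(S_12 ≤ t) = P(N ≥ 12) = 1 − P(N ≤ 11) ≈ 0.6210.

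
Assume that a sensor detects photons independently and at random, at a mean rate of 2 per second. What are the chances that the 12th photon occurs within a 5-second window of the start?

Over the interval, μ = 2 × 5 = 10 (a 5-second window = 5 seconds).
The 12th arrival falls in the interval iff at least 12 events occur there: P(S_12 ≤ t) = P(N ≥ 12) = 1 − P(N ≤ 11) ≈ 0.3032.

0.3032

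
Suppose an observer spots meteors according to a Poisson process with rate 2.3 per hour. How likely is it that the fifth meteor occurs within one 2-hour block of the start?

0.4868

Over the interval, μ = 2.3 × 2 = 4.6 (a 2-hour block = 2 hours).
The fifth arrival falls in the interval iff at least 5 events occur there: P(S_5 ≤ t) = P(N ≥ 5) = 1 − P(N ≤ 4) ≈ 0.4868.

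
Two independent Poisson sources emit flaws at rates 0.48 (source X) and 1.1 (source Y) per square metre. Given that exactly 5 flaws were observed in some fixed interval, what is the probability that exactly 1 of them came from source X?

Given the total, each event is independently from source X with probability p = λ_X/(λ_X+λ_Y) = 0.48/1.58 ≈ 0.3038.
So K ~ Binomial(5, 0.48/1.58): P(K = 1) = C(5,1) · (0.48/1.58)^1 · (1.1/1.58)^4 ≈ 0.3569.

0.3569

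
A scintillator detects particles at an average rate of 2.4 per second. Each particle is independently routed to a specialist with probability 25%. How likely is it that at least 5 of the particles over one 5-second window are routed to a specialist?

Thinning: the particles that are routed to a specialist themselves form a Poisson process with rate 0.25 × 2.4 = 0.6 per second.
Over the interval, μ = 0.6 × 5 = 3 (a 5-second window = 5 seconds).
P(N ≥ 5) = 1 − P(N ≤ 4) ≈ 0.1847.

0.1847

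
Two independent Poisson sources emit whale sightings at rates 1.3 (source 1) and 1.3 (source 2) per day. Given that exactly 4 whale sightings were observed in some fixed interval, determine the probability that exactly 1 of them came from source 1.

0.2500

Given the total, each event is independently from source 1 with probability p = λ_1/(λ_1+λ_2) = 1.3/2.6 = 0.5000.
So K ~ Binomial(4, 1.3/2.6): P(K = 1) = C(4,1) · (1.3/2.6)^1 · (1.3/2.6)^3 ≈ 0.2500.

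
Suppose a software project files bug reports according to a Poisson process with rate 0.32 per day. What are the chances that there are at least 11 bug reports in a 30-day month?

Over the interval, μ = 0.32 × 30 = 9.6 (a 30-day month = 30 days).
P(N ≥ 11) = 1 − P(N ≤ 10) = 1 − Σ_{j=0}^{10} e^(−μ) μ^j/j! ≈ 0.3671.

0.3671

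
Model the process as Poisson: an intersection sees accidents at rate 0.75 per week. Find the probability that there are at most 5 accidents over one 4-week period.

0.9161

Over the interval, μ = 0.75 × 4 = 3 (a 4-week period = 4 weeks).
P(N ≤ 5) = Σ_{j=0}^{5} e^(−μ) μ^j/j! ≈ 0.9161.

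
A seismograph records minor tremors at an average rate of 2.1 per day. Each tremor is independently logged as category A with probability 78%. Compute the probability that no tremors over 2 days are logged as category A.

Thinning: the tremors that are logged as category A themselves form a Poisson process with rate 0.78 × 2.1 = 1.638 per day.
Over the interval, μ = 1.638 × 2 = 3.276 (2 days).
P(N = 0) = e^(−3.276) · 3.276^0/0! ≈ 0.0378.

0.0378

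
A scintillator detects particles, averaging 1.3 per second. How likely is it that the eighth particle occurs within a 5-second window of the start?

0.3272

Over the interval, μ = 1.3 × 5 = 6.5 (a 5-second window = 5 seconds).
The eighth arrival falls in the interval iff at least 8 events occur there: P(S_8 ≤ t) = P(N ≥ 8) = 1 − P(N ≤ 7) ≈ 0.3272.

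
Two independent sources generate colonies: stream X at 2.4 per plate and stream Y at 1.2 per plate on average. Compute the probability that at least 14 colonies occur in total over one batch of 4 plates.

Independent Poisson processes superpose: combined rate λ = 2.4 + 1.2 = 3.6 per plate.
Over the interval, μ = 3.6 × 4 = 14.4 (a batch of 4 plates = 4 plates).
P(N ≥ 14) = 1 − P(N ≤ 13) ≈ 0.5773.

0.5773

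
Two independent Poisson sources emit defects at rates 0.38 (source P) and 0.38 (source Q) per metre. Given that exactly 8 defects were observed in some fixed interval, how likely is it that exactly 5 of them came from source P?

Given the total, each event is independently from source P with probability p = λ_P/(λ_P+λ_Q) = 0.38/0.76 = 0.5000.
So K ~ Binomial(8, 0.38/0.76): P(K = 5) = C(8,5) · (0.38/0.76)^5 · (0.38/0.76)^3 ≈ 0.2188.

0.2188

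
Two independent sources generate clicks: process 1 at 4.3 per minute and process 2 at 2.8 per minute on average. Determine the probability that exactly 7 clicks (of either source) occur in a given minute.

0.1489

Independent Poisson processes superpose: combined rate λ = 4.3 + 2.8 = 7.1 per minute.
So μ = 7.1.
P(N = 7) = e^(−7.1) · 7.1^7/7! ≈ 0.1489.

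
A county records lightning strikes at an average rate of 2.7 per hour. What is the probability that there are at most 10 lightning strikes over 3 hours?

Over the interval, μ = 2.7 × 3 = 8.1 (3 hours).
P(N ≤ 10) = Σ_{j=0}^{10} e^(−μ) μ^j/j! ≈ 0.8058.

0.8058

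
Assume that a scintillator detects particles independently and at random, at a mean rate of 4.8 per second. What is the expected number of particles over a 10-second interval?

E[N] = λt = 4.8 × 10 = 48 (a 10-second interval = 10 seconds).

48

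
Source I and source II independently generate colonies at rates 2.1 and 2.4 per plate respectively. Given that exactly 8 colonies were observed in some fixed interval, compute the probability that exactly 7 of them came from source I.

Given the total, each event is independently from source I with probability p = λ_I/(λ_I+λ_II) = 2.1/4.5 ≈ 0.4667.
So K ~ Binomial(8, 2.1/4.5): P(K = 7) = C(8,7) · (2.1/4.5)^7 · (2.4/4.5)^1 ≈ 0.0206.

0.0206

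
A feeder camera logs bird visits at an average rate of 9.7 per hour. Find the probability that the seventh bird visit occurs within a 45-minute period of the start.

0.5904

Over the interval, μ = 9.7 × 0.75 = 7.275 (a 45-minute period = 0.75 hours).
The seventh arrival falls in the interval iff at least 7 events occur there: P(S_7 ≤ t) = P(N ≥ 7) = 1 − P(N ≤ 6) ≈ 0.5904.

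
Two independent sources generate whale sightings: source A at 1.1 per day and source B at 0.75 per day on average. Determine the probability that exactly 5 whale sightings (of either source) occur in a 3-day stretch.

Independent Poisson processes superpose: combined rate λ = 1.1 + 0.75 = 1.85 per day.
Over the interval, μ = 1.85 × 3 = 5.55 (a 3-day stretch = 3 days).
P(N = 5) = e^(−5.55) · 5.55^5/5! ≈ 0.1706.

0.1706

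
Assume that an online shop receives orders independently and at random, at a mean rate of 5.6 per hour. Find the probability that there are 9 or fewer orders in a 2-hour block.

Over the interval, μ = 5.6 × 2 = 11.2 (a 2-hour block = 2 hours).
P(N ≤ 9) = Σ_{j=0}^{9} e^(−μ) μ^j/j! ≈ 0.3192.

0.3192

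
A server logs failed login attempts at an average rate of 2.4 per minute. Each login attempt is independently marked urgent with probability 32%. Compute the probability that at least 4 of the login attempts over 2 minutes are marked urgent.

Thinning: the login attempts that are marked urgent themselves form a Poisson process with rate 0.32 × 2.4 = 0.768 per minute.
Over the interval, μ = 0.768 × 2 = 1.536 (2 minutes).
P(N ≥ 4) = 1 − P(N ≤ 3) ≈ 0.0702.

0.0702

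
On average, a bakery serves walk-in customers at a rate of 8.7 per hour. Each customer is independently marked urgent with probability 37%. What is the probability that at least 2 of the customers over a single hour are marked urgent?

0.8313

Thinning: the customers that are marked urgent themselves form a Poisson process with rate 0.37 × 8.7 = 3.219 per hour.
So μ = 3.219.
P(N ≥ 2) = 1 − P(N ≤ 1) ≈ 0.8313.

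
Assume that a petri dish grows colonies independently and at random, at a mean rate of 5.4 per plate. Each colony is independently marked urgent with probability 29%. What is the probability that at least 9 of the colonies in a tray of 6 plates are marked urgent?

0.5953

Thinning: the colonies that are marked urgent themselves form a Poisson process with rate 0.29 × 5.4 = 1.566 per plate.
Over the interval, μ = 1.566 × 6 = 9.396 (a tray of 6 plates = 6 plates).
P(N ≥ 9) = 1 − P(N ≤ 8) ≈ 0.5953.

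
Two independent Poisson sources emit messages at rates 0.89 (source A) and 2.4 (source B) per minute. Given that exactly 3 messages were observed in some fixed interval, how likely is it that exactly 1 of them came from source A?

0.4319

Given the total, each event is independently from source A with probability p = λ_A/(λ_A+λ_B) = 0.89/3.29 ≈ 0.2705.
So K ~ Binomial(3, 0.89/3.29): P(K = 1) = C(3,1) · (0.89/3.29)^1 · (2.4/3.29)^2 ≈ 0.4319.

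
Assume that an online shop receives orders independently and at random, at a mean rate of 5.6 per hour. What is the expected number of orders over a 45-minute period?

4.2

E[N] = λt = 5.6 × 0.75 = 4.2 (a 45-minute period = 0.75 hours).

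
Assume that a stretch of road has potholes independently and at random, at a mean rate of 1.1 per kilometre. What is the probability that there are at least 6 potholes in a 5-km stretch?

Over the interval, μ = 1.1 × 5 = 5.5 (a 5-km stretch = 5 kilometres).
P(N ≥ 6) = 1 − P(N ≤ 5) = 1 − Σ_{j=0}^{5} e^(−μ) μ^j/j! ≈ 0.4711.

0.4711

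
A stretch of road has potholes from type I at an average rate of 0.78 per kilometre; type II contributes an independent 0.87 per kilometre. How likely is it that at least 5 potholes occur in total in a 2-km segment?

Independent Poisson processes superpose: combined rate λ = 0.78 + 0.87 = 1.65 per kilometre.
Over the interval, μ = 1.65 × 2 = 3.3 (a 2-km segment = 2 kilometres).
P(N ≥ 5) = 1 − P(N ≤ 4) ≈ 0.2374.

0.2374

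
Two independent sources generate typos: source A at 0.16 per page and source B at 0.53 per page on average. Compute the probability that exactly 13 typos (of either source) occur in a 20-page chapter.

Independent Poisson processes superpose: combined rate λ = 0.16 + 0.53 = 0.69 per page.
Over the interval, μ = 0.69 × 20 = 13.8 (a 20-page chapter = 20 pages).
P(N = 13) = e^(−13.8) · 13.8^13/13! ≈ 0.1074.

0.1074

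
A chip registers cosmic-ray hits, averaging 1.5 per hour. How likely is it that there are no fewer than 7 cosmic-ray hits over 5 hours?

Over the interval, μ = 1.5 × 5 = 7.5 (5 hours).
P(N ≥ 7) = 1 − P(N ≤ 6) = 1 − Σ_{j=0}^{6} e^(−μ) μ^j/j! ≈ 0.6218.

0.6218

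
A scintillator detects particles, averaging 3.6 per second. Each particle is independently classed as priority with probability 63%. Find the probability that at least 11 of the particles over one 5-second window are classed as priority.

Thinning: the particles that are classed as priority themselves form a Poisson process with rate 0.63 × 3.6 = 2.268 per second.
Over the interval, μ = 2.268 × 5 = 11.34 (a 5-second window = 5 seconds).
P(N ≥ 11) = 1 − P(N ≤ 10) ≈ 0.5800.

0.5800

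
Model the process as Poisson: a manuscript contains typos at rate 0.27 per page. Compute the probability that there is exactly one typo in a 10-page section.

0.1815

Over the interval, μ = 0.27 × 10 = 2.7 (a 10-page section = 10 pages).
P(N = 1) = e^(−μ) μ^1/1! = e^(−2.7) · 2.7^1/1 ≈ 0.1815.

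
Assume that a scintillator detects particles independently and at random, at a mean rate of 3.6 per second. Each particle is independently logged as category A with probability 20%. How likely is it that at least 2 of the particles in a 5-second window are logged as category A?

Thinning: the particles that are logged as category A themselves form a Poisson process with rate 0.2 × 3.6 = 0.72 per second.
Over the interval, μ = 0.72 × 5 = 3.6 (a 5-second window = 5 seconds).
P(N ≥ 2) = 1 − P(N ≤ 1) ≈ 0.8743.

0.8743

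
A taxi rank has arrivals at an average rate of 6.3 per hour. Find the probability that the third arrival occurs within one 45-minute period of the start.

Over the interval, μ = 6.3 × 0.75 = 4.725 (a 45-minute period = 0.75 hours).
The third arrival falls in the interval iff at least 3 events occur there: P(S_3 ≤ t) = P(N ≥ 3) = 1 − P(N ≤ 2) ≈ 0.8502.

0.8502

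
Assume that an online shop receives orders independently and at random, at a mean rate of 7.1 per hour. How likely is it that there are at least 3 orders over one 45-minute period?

0.9002

Over the interval, μ = 7.1 × 0.75 = 5.325 (a 45-minute period = 0.75 hours).
P(N ≥ 3) = 1 − P(N ≤ 2) = 1 − Σ_{j=0}^{2} e^(−μ) μ^j/j! ≈ 0.9002.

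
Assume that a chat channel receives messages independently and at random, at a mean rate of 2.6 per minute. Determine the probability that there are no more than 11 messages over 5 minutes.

Over the interval, μ = 2.6 × 5 = 13 (5 minutes).
P(N ≤ 11) = Σ_{j=0}^{11} e^(−μ) μ^j/j! ≈ 0.3532.

0.3532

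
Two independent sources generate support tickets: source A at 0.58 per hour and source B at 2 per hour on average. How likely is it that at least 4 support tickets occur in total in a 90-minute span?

0.5407

Independent Poisson processes superpose: combined rate λ = 0.58 + 2 = 2.58 per hour.
Over the interval, μ = 2.58 × 1.5 = 3.87 (a 90-minute span = 1.5 hours).
P(N ≥ 4) = 1 − P(N ≤ 3) ≈ 0.5407.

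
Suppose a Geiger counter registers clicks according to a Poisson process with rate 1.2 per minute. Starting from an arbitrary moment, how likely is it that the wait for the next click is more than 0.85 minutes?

0.3606

The wait for the next event is exponential with rate λ = 1.2 per minute.
P(T > 0.85) = e^(−λt) = e^(−1.2 × 0.85) = e^(−1.02) ≈ 0.3606.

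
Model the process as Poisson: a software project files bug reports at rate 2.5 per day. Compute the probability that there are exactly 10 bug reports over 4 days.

0.1251

Over the interval, μ = 2.5 × 4 = 10 (4 days).
P(N = 10) = e^(−μ) μ^10/10! = e^(−10) · 10^10/3628800 ≈ 0.1251.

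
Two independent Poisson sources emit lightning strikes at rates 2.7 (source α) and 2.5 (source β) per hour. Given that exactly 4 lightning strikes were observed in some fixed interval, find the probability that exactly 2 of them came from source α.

0.3739

Given the total, each event is independently from source α with probability p = λ_α/(λ_α+λ_β) = 2.7/5.2 ≈ 0.5192.
So K ~ Binomial(4, 2.7/5.2): P(K = 2) = C(4,2) · (2.7/5.2)^2 · (2.5/5.2)^2 ≈ 0.3739.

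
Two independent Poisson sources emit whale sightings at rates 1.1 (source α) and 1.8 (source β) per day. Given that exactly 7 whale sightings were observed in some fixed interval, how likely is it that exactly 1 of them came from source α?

Given the total, each event is independently from source α with probability p = λ_α/(λ_α+λ_β) = 1.1/2.9 ≈ 0.3793.
So K ~ Binomial(7, 1.1/2.9): P(K = 1) = C(7,1) · (1.1/2.9)^1 · (1.8/2.9)^6 ≈ 0.1518.

0.1518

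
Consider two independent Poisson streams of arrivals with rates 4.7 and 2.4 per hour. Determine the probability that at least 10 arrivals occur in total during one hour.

0.1798

Independent Poisson processes superpose: combined rate λ = 4.7 + 2.4 = 7.1 per hour.
So μ = 7.1.
P(N ≥ 10) = 1 − P(N ≤ 9) ≈ 0.1798.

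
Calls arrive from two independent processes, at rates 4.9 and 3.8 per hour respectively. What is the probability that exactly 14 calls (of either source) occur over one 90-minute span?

Independent Poisson processes superpose: combined rate λ = 4.9 + 3.8 = 8.7 per hour.
Over the interval, μ = 8.7 × 1.5 = 13.05 (a 90-minute span = 1.5 hours).
P(N = 14) = e^(−13.05) · 13.05^14/14! ≈ 0.1025.

0.1025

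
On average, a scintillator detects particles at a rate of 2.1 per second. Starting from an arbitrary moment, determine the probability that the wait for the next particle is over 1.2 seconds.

The wait for the next event is exponential with rate λ = 2.1 per second.
P(T > 1.2) = e^(−λt) = e^(−2.1 × 1.2) = e^(−2.52) ≈ 0.0805.

0.0805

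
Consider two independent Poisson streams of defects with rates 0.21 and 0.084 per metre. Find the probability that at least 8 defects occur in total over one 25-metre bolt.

0.4533

Independent Poisson processes superpose: combined rate λ = 0.21 + 0.084 = 0.294 per metre.
Over the interval, μ = 0.294 × 25 = 7.35 (a 25-metre bolt = 25 metres).
P(N ≥ 8) = 1 − P(N ≤ 7) ≈ 0.4533.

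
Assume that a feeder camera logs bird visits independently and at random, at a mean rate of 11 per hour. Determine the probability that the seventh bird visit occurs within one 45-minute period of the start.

Over the interval, μ = 11 × 0.75 = 8.25 (a 45-minute period = 0.75 hours).
The seventh arrival falls in the interval iff at least 7 events occur there: P(S_7 ≤ t) = P(N ≥ 7) = 1 − P(N ≤ 6) ≈ 0.7162.

0.7162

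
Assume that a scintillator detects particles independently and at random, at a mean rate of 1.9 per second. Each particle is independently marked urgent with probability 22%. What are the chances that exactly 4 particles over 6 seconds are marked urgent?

0.1342

Thinning: the particles that are marked urgent themselves form a Poisson process with rate 0.22 × 1.9 = 0.418 per second.
Over the interval, μ = 0.418 × 6 = 2.508 (6 seconds).
P(N = 4) = e^(−2.508) · 2.508^4/4! ≈ 0.1342.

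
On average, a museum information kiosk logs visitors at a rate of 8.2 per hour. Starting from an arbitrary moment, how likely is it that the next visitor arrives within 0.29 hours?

Inter-arrival times are exponential with rate λ = 8.2 per hour.
P(T ≤ 0.29) = 1 − e^(−λt) = 1 − e^(−8.2 × 0.29) = 1 − e^(−2.378) ≈ 0.9073.

0.9073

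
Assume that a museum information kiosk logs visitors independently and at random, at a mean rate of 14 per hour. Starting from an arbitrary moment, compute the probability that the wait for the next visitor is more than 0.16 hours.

The wait for the next event is exponential with rate λ = 14 per hour.
P(T > 0.16) = e^(−λt) = e^(−14 × 0.16) = e^(−2.24) ≈ 0.1065.

0.1065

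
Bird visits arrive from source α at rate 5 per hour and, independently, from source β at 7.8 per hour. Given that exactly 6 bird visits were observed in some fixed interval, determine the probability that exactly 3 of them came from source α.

0.2698

Given the total, each event is independently from source α with probability p = λ_α/(λ_α+λ_β) = 5/12.8 ≈ 0.3906.
So K ~ Binomial(6, 5/12.8): P(K = 3) = C(6,3) · (5/12.8)^3 · (7.8/12.8)^3 ≈ 0.2698.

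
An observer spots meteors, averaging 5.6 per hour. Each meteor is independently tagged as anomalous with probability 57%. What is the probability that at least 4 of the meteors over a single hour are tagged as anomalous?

0.3957

Thinning: the meteors that are tagged as anomalous themselves form a Poisson process with rate 0.57 × 5.6 = 3.192 per hour.
So μ = 3.192.
P(N ≥ 4) = 1 − P(N ≤ 3) ≈ 0.3957.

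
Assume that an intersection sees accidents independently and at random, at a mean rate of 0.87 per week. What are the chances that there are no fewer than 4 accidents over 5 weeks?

0.6318

Over the interval, μ = 0.87 × 5 = 4.35 (5 weeks).
P(N ≥ 4) = 1 − P(N ≤ 3) = 1 − Σ_{j=0}^{3} e^(−μ) μ^j/j! ≈ 0.6318.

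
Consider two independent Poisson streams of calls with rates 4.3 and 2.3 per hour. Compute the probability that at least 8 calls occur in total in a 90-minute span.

Independent Poisson processes superpose: combined rate λ = 4.3 + 2.3 = 6.6 per hour.
Over the interval, μ = 6.6 × 1.5 = 9.9 (a 90-minute span = 1.5 hours).
P(N ≥ 8) = 1 − P(N ≤ 7) ≈ 0.7706.

0.7706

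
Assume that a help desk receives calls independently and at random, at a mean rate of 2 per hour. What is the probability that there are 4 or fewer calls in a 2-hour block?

0.6288

Over the interval, μ = 2 × 2 = 4 (a 2-hour block = 2 hours).
P(N ≤ 4) = Σ_{j=0}^{4} e^(−μ) μ^j/j! ≈ 0.6288.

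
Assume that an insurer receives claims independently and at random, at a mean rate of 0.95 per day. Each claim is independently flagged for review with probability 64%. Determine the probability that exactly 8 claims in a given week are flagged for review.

0.0379

Thinning: the claims that are flagged for review themselves form a Poisson process with rate 0.64 × 0.95 = 0.608 per day.
Over the interval, μ = 0.608 × 7 = 4.256 (a week = 7 days).
P(N = 8) = e^(−4.256) · 4.256^8/8! ≈ 0.0379.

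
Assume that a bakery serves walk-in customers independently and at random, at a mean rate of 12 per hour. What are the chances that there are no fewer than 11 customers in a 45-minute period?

0.2940

Over the interval, μ = 12 × 0.75 = 9 (a 45-minute period = 0.75 hours).
P(N ≥ 11) = 1 − P(N ≤ 10) = 1 − Σ_{j=0}^{10} e^(−μ) μ^j/j! ≈ 0.2940.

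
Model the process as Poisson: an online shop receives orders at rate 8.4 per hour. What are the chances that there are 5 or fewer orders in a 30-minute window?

Over the interval, μ = 8.4 × 0.5 = 4.2 (a 30-minute window = 0.5 hours).
P(N ≤ 5) = Σ_{j=0}^{5} e^(−μ) μ^j/j! ≈ 0.7531.

0.7531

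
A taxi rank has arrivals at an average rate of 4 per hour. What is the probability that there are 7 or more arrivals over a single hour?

0.1107

With mean μ = 4 per hour,
P(N ≥ 7) = 1 − P(N ≤ 6) = 1 − Σ_{j=0}^{6} e^(−μ) μ^j/j! ≈ 0.1107.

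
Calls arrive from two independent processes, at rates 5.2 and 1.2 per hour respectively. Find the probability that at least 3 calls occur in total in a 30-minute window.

Independent Poisson processes superpose: combined rate λ = 5.2 + 1.2 = 6.4 per hour.
Over the interval, μ = 6.4 × 0.5 = 3.2 (a 30-minute window = 0.5 hours).
P(N ≥ 3) = 1 − P(N ≤ 2) ≈ 0.6201.

0.6201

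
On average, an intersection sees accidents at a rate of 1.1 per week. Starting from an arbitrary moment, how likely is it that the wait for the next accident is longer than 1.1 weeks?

0.2982

The wait for the next event is exponential with rate λ = 1.1 per week.
P(T > 1.1) = e^(−λt) = e^(−1.1 × 1.1) = e^(−1.21) ≈ 0.2982.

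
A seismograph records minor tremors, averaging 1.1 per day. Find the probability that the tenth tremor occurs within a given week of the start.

0.2469

Over the interval, μ = 1.1 × 7 = 7.7 (a week = 7 days).
The tenth arrival falls in the interval iff at least 10 events occur there: P(S_10 ≤ t) = P(N ≥ 10) = 1 − P(N ≤ 9) ≈ 0.2469.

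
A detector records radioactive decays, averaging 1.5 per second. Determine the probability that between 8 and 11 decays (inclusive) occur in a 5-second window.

Over the interval, μ = 1.5 × 5 = 7.5 (a 5-second window = 5 seconds).
P(8 ≤ N ≤ 11) = Σ_{j=8}^{11} e^(−7.5) · 7.5^j/j! ≈ 0.3961.

0.3961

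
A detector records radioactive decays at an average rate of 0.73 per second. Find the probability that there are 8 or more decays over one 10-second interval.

Over the interval, μ = 0.73 × 10 = 7.3 (a 10-second interval = 10 seconds).
P(N ≥ 8) = 1 − P(N ≤ 7) = 1 − Σ_{j=0}^{7} e^(−μ) μ^j/j! ≈ 0.4459.

0.4459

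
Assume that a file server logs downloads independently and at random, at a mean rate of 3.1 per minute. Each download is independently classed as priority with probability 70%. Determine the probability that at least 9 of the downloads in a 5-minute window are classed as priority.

Thinning: the downloads that are classed as priority themselves form a Poisson process with rate 0.7 × 3.1 = 2.17 per minute.
Over the interval, μ = 2.17 × 5 = 10.85 (a 5-minute window = 5 minutes).
P(N ≥ 9) = 1 − P(N ≤ 8) ≈ 0.7544.

0.7544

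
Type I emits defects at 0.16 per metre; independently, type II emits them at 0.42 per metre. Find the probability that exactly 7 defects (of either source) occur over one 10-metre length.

Independent Poisson processes superpose: combined rate λ = 0.16 + 0.42 = 0.58 per metre.
Over the interval, μ = 0.58 × 10 = 5.8 (a 10-metre length = 10 metres).
P(N = 7) = e^(−5.8) · 5.8^7/7! ≈ 0.1326.

0.1326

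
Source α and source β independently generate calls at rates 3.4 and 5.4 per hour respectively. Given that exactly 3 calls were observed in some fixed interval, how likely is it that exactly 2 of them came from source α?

0.2748

Given the total, each event is independently from source α with probability p = λ_α/(λ_α+λ_β) = 3.4/8.8 ≈ 0.3864.
So K ~ Binomial(3, 3.4/8.8): P(K = 2) = C(3,2) · (3.4/8.8)^2 · (5.4/8.8)^1 ≈ 0.2748.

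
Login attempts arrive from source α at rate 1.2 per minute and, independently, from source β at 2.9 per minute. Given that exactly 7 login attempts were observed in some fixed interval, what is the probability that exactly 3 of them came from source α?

0.2196

Given the total, each event is independently from source α with probability p = λ_α/(λ_α+λ_β) = 1.2/4.1 ≈ 0.2927.
So K ~ Binomial(7, 1.2/4.1): P(K = 3) = C(7,3) · (1.2/4.1)^3 · (2.9/4.1)^4 ≈ 0.2196.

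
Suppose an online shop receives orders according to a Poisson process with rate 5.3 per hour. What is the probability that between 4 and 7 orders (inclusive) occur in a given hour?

0.6081

With mean μ = 5.3 per hour,
P(4 ≤ N ≤ 7) = Σ_{j=4}^{7} e^(−5.3) · 5.3^j/j! ≈ 0.6081.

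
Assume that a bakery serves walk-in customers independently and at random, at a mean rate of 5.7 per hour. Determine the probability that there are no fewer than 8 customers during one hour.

With mean μ = 5.7 per hour,
P(N ≥ 8) = 1 − P(N ≤ 7) = 1 − Σ_{j=0}^{7} e^(−μ) μ^j/j! ≈ 0.2159.

0.2159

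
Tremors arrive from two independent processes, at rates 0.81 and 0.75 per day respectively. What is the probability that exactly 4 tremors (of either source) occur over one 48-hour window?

Independent Poisson processes superpose: combined rate λ = 0.81 + 0.75 = 1.56 per day.
Over the interval, μ = 1.56 × 2 = 3.12 (a 48-hour window = 2 days).
P(N = 4) = e^(−3.12) · 3.12^4/4! ≈ 0.1743.

0.1743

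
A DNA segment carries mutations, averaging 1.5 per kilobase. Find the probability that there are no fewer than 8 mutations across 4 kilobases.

0.2560

Over the interval, μ = 1.5 × 4 = 6 (4 kilobases).
P(N ≥ 8) = 1 − P(N ≤ 7) = 1 − Σ_{j=0}^{7} e^(−μ) μ^j/j! ≈ 0.2560.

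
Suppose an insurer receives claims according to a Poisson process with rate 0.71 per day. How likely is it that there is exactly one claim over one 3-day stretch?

0.2531

Over the interval, μ = 0.71 × 3 = 2.13 (a 3-day stretch = 3 days).
P(N = 1) = e^(−μ) μ^1/1! = e^(−2.13) · 2.13^1/1 ≈ 0.2531.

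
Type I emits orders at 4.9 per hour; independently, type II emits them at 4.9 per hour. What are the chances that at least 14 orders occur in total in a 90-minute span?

Independent Poisson processes superpose: combined rate λ = 4.9 + 4.9 = 9.8 per hour.
Over the interval, μ = 9.8 × 1.5 = 14.7 (a 90-minute span = 1.5 hours).
P(N ≥ 14) = 1 − P(N ≤ 13) ≈ 0.6075.

0.6075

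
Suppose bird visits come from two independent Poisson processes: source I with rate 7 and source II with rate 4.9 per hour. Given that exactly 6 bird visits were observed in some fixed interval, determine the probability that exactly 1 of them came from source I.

Given the total, each event is independently from source I with probability p = λ_I/(λ_I+λ_II) = 7/11.9 ≈ 0.5882.
So K ~ Binomial(6, 7/11.9): P(K = 1) = C(6,1) · (7/11.9)^1 · (4.9/11.9)^5 ≈ 0.0418.

0.0418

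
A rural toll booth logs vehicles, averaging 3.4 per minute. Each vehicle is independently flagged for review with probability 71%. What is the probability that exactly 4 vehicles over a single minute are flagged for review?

Thinning: the vehicles that are flagged for review themselves form a Poisson process with rate 0.71 × 3.4 = 2.414 per minute.
So μ = 2.414.
P(N = 4) = e^(−2.414) · 2.414^4/4! ≈ 0.1266.

0.1266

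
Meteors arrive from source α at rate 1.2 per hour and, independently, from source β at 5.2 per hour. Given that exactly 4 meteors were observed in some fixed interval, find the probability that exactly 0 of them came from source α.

0.4358

Given the total, each event is independently from source α with probability p = λ_α/(λ_α+λ_β) = 1.2/6.4 = 0.1875.
So K ~ Binomial(4, 1.2/6.4): P(K = 0) = C(4,0) · (1.2/6.4)^0 · (5.2/6.4)^4 ≈ 0.4358.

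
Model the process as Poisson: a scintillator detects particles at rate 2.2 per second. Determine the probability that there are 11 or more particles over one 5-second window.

0.5401

Over the interval, μ = 2.2 × 5 = 11 (a 5-second window = 5 seconds).
P(N ≥ 11) = 1 − P(N ≤ 10) = 1 − Σ_{j=0}^{10} e^(−μ) μ^j/j! ≈ 0.5401.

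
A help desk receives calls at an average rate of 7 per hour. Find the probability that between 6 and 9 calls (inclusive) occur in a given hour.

With mean μ = 7 per hour,
P(6 ≤ N ≤ 9) = Σ_{j=6}^{9} e^(−7) · 7^j/j! ≈ 0.5298.

0.5298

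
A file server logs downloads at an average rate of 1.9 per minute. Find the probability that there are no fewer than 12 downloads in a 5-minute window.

0.2480

Over the interval, μ = 1.9 × 5 = 9.5 (a 5-minute window = 5 minutes).
P(N ≥ 12) = 1 − P(N ≤ 11) = 1 − Σ_{j=0}^{11} e^(−μ) μ^j/j! ≈ 0.2480.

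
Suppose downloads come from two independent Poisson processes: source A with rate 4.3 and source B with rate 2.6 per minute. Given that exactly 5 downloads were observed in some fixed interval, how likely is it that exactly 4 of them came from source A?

Given the total, each event is independently from source A with probability p = λ_A/(λ_A+λ_B) = 4.3/6.9 ≈ 0.6232.
So K ~ Binomial(5, 4.3/6.9): P(K = 4) = C(5,4) · (4.3/6.9)^4 · (2.6/6.9)^1 ≈ 0.2842.

0.2842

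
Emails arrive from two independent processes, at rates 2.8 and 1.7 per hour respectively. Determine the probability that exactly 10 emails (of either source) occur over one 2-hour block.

Independent Poisson processes superpose: combined rate λ = 2.8 + 1.7 = 4.5 per hour.
Over the interval, μ = 4.5 × 2 = 9 (a 2-hour block = 2 hours).
P(N = 10) = e^(−9) · 9^10/10! ≈ 0.1186.

0.1186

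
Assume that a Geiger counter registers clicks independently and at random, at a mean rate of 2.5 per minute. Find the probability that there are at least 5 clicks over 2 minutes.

0.5595

Over the interval, μ = 2.5 × 2 = 5 (2 minutes).
P(N ≥ 5) = 1 − P(N ≤ 4) = 1 − Σ_{j=0}^{4} e^(−μ) μ^j/j! ≈ 0.5595.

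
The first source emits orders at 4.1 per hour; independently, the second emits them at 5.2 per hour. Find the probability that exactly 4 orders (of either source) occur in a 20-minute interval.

Independent Poisson processes superpose: combined rate λ = 4.1 + 5.2 = 9.3 per hour.
Over the interval, μ = 9.3 × 1/3 = 3.1 (a 20-minute interval = 1/3 hours).
P(N = 4) = e^(−3.1) · 3.1^4/4! ≈ 0.1733.

0.1733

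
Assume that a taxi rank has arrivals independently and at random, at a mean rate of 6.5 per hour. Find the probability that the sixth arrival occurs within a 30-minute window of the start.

0.1112

Over the interval, μ = 6.5 × 0.5 = 3.25 (a 30-minute window = 0.5 hours).
The sixth arrival falls in the interval iff at least 6 events occur there: P(S_6 ≤ t) = P(N ≥ 6) = 1 − P(N ≤ 5) ≈ 0.1112.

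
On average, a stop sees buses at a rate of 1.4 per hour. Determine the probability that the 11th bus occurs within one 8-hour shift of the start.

0.5638

Over the interval, μ = 1.4 × 8 = 11.2 (an 8-hour shift = 8 hours).
The 11th arrival falls in the interval iff at least 11 events occur there: P(S_11 ≤ t) = P(N ≥ 11) = 1 − P(N ≤ 10) ≈ 0.5638.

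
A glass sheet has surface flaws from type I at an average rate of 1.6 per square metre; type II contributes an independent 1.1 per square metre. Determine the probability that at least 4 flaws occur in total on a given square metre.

Independent Poisson processes superpose: combined rate λ = 1.6 + 1.1 = 2.7 per square metre.
So μ = 2.7.
P(N ≥ 4) = 1 − P(N ≤ 3) ≈ 0.2859.

0.2859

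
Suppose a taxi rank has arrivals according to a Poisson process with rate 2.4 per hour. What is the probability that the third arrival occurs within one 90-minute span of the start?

Over the interval, μ = 2.4 × 1.5 = 3.6 (a 90-minute span = 1.5 hours).
The third arrival falls in the interval iff at least 3 events occur there: P(S_3 ≤ t) = P(N ≥ 3) = 1 − P(N ≤ 2) ≈ 0.6973.

0.6973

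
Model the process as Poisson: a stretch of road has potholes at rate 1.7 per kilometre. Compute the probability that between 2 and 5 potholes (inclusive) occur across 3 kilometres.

Over the interval, μ = 1.7 × 3 = 5.1 (3 kilometres).
P(2 ≤ N ≤ 5) = Σ_{j=2}^{5} e^(−5.1) · 5.1^j/j! ≈ 0.5612.

0.5612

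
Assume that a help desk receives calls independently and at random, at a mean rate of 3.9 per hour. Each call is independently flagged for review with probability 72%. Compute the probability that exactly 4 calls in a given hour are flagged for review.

0.1563

Thinning: the calls that are flagged for review themselves form a Poisson process with rate 0.72 × 3.9 = 2.808 per hour.
So μ = 2.808.
P(N = 4) = e^(−2.808) · 2.808^4/4! ≈ 0.1563.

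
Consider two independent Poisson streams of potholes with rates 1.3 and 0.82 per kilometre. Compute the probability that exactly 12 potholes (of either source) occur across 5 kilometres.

Independent Poisson processes superpose: combined rate λ = 1.3 + 0.82 = 2.12 per kilometre.
Over the interval, μ = 2.12 × 5 = 10.6 (5 kilometres).
P(N = 12) = e^(−10.6) · 10.6^12/12! ≈ 0.1047.

0.1047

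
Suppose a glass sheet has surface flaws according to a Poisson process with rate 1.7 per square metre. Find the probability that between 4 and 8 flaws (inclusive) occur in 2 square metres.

0.4334

Over the interval, μ = 1.7 × 2 = 3.4 (2 square metres).
P(4 ≤ N ≤ 8) = Σ_{j=4}^{8} e^(−3.4) · 3.4^j/j! ≈ 0.4334.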